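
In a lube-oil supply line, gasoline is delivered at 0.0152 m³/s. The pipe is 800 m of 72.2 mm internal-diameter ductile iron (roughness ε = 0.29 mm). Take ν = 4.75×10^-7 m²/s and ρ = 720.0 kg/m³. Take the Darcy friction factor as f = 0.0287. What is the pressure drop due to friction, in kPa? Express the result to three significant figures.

V = 4Q/(πD²) = 4·0.0152/(π·0.0722²) = 3.713 m/s
h_f = f(L/D)V²/(2g) = 0.02870·(800/0.0722)·3.713²/(2·9.81) = 223.4 m
Δp = ρg·h_f = 720.0·9.81·223.4 = 1578 kPa

Δp ≈ 1580 kPa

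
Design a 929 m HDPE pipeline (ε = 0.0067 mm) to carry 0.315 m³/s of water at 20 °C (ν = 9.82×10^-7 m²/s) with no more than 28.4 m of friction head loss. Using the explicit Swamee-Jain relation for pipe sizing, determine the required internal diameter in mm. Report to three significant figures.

D ≈ 318 mm

Swamee-Jain (Type III): D = 0.66·[ε^1.25·(LQ²/(gh_f))^4.75 + ν·Q^9.4·(L/(gh_f))^5.2]^0.04
LQ²/(gh_f) = 0.3309; L/(gh_f) = 3.334
Term 1 = ε^1.25·(…)^4.75 = 1.78×10^-9; Term 2 = ν·Q^9.4·(…)^5.2 = 9.91×10^-9
D = 0.66·(1.78×10^-9 + 9.91×10^-9)^0.04 = 0.3179 m = 318 mm
Check: V = 3.97 m/s, Re = 1.28×10^6, f = 0.01171, h_f = 27.5 m ≈ 28.4 m ✓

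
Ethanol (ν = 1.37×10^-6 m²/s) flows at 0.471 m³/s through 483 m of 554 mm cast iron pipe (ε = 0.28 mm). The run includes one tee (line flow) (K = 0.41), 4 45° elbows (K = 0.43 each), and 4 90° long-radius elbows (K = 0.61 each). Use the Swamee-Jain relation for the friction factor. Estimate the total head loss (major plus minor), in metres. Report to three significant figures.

H_L ≈ 3.85 m

V = 4Q/(πD²) = 1.954 m/s; V²/2g = 0.1946 m
Re = 7.90×10^5, ε/D = 5.05×10^-4 → f = 0.01747 (Swamee-Jain)
Major: h_f = f(L/D)·V²/2g = 0.01747·871.8·0.1946 = 2.964 m
Minor: ΣK = 4.57; h_m = ΣK·V²/2g = 0.8893 m
Total H_L = 2.964 + 0.8893 = 3.853 m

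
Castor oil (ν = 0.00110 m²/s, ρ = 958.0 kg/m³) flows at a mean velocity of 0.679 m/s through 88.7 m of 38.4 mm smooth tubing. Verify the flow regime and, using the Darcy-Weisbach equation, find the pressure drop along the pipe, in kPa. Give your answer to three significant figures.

Δp ≈ 1380 kPa

Re = VD/ν = 0.679·0.03840/0.00110 = 23.7 → laminar (Re < 2300)
f = 64/Re = 2.700
h_f = f(L/D)V²/(2g) = 2.700·(88.7/0.03840)·0.679²/(2·9.81) = 146.6 m
Δp = ρg·h_f = 958.0·9.81·146.6 = 1377 kPa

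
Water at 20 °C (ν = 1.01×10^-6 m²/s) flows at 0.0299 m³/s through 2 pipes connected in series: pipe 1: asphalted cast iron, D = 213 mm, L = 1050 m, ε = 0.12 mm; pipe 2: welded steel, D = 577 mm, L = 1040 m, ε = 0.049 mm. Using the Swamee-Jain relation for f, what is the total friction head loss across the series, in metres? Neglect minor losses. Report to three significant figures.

Pipe 1: V = 0.8391 m/s, Re = 1.77×10^5, ε/D = 5.63×10^-4, f = 0.01947, h_1 = f(L/D)V²/2g = 3.444 m
Pipe 2: V = 0.1143 m/s, Re = 6.53×10^4, ε/D = 8.49×10^-5, f = 0.01996, h_2 = f(L/D)V²/2g = 0.02398 m
Series → Q common, losses add: H = Σh = 3.468 m

H ≈ 3.47 m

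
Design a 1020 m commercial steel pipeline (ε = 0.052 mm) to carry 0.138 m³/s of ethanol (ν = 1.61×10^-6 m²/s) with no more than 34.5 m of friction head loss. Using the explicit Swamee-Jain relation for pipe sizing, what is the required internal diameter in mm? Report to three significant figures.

Swamee-Jain (Type III): D = 0.66·[ε^1.25·(LQ²/(gh_f))^4.75 + ν·Q^9.4·(L/(gh_f))^5.2]^0.04
LQ²/(gh_f) = 0.05739; L/(gh_f) = 3.014
Term 1 = ε^1.25·(…)^4.75 = 5.62×10^-12; Term 2 = ν·Q^9.4·(…)^5.2 = 4.10×10^-12
D = 0.66·(5.62×10^-12 + 4.10×10^-12)^0.04 = 0.2394 m = 239 mm
Check: V = 3.07 m/s, Re = 4.56×10^5, f = 0.01579, h_f = 32.3 m ≈ 34.5 m ✓

D ≈ 239 mm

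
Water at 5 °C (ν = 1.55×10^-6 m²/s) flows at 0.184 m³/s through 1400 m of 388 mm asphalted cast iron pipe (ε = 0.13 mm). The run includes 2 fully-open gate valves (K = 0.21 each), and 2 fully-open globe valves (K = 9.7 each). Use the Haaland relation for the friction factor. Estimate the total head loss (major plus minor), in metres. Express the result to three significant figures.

V = 4Q/(πD²) = 1.556 m/s; V²/2g = 0.1234 m
Re = 3.90×10^5, ε/D = 3.35×10^-4 → f = 0.01670 (Haaland)
Major: h_f = f(L/D)·V²/2g = 0.01670·3608·0.1234 = 7.438 m
Minor: ΣK = 19.8; h_m = ΣK·V²/2g = 2.446 m
Total H_L = 7.438 + 2.446 = 9.884 m

H_L ≈ 9.88 m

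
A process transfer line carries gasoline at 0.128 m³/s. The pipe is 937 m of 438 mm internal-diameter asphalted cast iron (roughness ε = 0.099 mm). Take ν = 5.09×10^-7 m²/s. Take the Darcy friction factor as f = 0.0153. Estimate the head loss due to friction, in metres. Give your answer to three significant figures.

h_f ≈ 1.20 m

V = 4Q/(πD²) = 4·0.128/(π·0.438²) = 0.8495 m/s
h_f = f(L/D)V²/(2g) = 0.01530·(937/0.438)·0.8495²/(2·9.81) = 1.204 m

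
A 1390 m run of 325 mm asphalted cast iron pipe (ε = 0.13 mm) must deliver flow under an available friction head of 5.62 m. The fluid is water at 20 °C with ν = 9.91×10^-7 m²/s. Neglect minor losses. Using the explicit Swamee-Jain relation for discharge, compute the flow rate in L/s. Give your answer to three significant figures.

Q ≈ 101 L/s

Swamee-Jain (Type II): Q = -0.965·√(gD⁵h_f/L)·ln[ε/(3.7D) + √(3.17ν²L/(gD³h_f))]
√(gD⁵h_f/L) = √(9.81·0.325⁵·5.62/1390) = 0.01199
ε/(3.7D) = 1.08×10^-4; √(3.17ν²L/(gD³h_f)) = 4.78×10^-5
Q = -0.965·0.01199·ln(1.559×10^-4) = 0.1014 m³/s
Check: V = 1.22 m/s, Re = 4.01×10^5, f = 0.01735, h_f = 5.66 m ≈ 5.62 m ✓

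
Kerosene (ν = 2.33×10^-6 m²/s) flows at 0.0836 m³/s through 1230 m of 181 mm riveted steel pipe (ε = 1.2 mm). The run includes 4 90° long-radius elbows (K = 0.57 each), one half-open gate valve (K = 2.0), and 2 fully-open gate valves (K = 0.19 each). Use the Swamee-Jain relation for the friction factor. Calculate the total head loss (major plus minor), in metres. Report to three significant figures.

V = 4Q/(πD²) = 3.249 m/s; V²/2g = 0.5380 m
Re = 2.52×10^5, ε/D = 0.00663 → f = 0.03359 (Swamee-Jain)
Major: h_f = f(L/D)·V²/2g = 0.03359·6796·0.5380 = 122.8 m
Minor: ΣK = 4.66; h_m = ΣK·V²/2g = 2.507 m
Total H_L = 122.8 + 2.507 = 125.3 m

H_L ≈ 125 m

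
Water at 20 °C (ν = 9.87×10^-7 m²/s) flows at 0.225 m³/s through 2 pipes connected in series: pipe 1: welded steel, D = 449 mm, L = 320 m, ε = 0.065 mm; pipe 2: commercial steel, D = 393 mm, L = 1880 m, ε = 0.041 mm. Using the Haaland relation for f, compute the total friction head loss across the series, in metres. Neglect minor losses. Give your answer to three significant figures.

Pipe 1: V = 1.421 m/s, Re = 6.46×10^5, ε/D = 1.45×10^-4, f = 0.01440, h_1 = f(L/D)V²/2g = 1.056 m
Pipe 2: V = 1.855 m/s, Re = 7.39×10^5, ε/D = 1.04×10^-4, f = 0.01374, h_2 = f(L/D)V²/2g = 11.53 m
Series → Q common, losses add: H = Σh = 12.59 m

H ≈ 12.6 m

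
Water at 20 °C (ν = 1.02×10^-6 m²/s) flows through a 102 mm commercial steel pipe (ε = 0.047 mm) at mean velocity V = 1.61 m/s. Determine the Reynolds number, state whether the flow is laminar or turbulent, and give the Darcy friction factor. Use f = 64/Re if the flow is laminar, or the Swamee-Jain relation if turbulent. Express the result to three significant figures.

Re ≈ 1.61×10^5; turbulent; f ≈ 0.0191

Re = VD/ν = 1.610·0.102/1.02×10^-6 = 1.61×10^5
Re > 4000 → turbulent; ε/D = 4.61×10^-4
Swamee-Jain: f = 0.01913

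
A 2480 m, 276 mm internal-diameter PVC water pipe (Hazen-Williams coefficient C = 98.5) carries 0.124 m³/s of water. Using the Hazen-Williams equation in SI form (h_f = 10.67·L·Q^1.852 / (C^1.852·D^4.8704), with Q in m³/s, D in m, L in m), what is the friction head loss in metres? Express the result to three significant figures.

h_f = 10.67·2480·0.124^1.852 / (98.5^1.852·0.276^4.8704) = 59.54 m

h_f ≈ 59.5 m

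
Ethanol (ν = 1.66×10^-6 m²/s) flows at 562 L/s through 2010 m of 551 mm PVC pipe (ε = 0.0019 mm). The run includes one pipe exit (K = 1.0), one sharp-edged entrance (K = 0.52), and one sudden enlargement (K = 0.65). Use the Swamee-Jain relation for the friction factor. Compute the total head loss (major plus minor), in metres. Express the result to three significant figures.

V = 4Q/(πD²) = 2.357 m/s; V²/2g = 0.2831 m
Re = 7.82×10^5, ε/D = 3.45×10^-6 → f = 0.01218 (Swamee-Jain)
Major: h_f = f(L/D)·V²/2g = 0.01218·3648·0.2831 = 12.58 m
Minor: ΣK = 2.17; h_m = ΣK·V²/2g = 0.6144 m
Total H_L = 12.58 + 0.6144 = 13.19 m

H_L ≈ 13.2 m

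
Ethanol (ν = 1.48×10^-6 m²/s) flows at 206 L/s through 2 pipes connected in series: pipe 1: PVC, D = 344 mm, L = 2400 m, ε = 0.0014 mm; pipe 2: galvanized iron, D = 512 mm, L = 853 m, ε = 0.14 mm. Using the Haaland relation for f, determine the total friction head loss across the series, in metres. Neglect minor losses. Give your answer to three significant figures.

Pipe 1: V = 2.216 m/s, Re = 5.15×10^5, ε/D = 4.07×10^-6, f = 0.01304, h_1 = f(L/D)V²/2g = 22.78 m
Pipe 2: V = 1.001 m/s, Re = 3.46×10^5, ε/D = 2.73×10^-4, f = 0.01640, h_2 = f(L/D)V²/2g = 1.394 m
Series → Q common, losses add: H = Σh = 24.17 m

H ≈ 24.2 m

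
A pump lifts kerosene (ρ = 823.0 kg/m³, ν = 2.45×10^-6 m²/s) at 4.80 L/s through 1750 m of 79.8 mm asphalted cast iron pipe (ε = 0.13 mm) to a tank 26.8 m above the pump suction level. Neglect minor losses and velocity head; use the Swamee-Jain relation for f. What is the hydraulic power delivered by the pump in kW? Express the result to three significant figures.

V = 4Q/(πD²) = 0.9597 m/s; Re = 3.13×10^4; ε/D = 0.00163; f = 0.02743
h_f = f(L/D)V²/2g = 28.24 m
Total head H = z + h_f = 26.8 + 28.24 = 55.04 m
P_hyd = ρgQH = 823.0·9.81·0.00480·55.04 = 2.133 kW

P_hyd ≈ 2.13 kW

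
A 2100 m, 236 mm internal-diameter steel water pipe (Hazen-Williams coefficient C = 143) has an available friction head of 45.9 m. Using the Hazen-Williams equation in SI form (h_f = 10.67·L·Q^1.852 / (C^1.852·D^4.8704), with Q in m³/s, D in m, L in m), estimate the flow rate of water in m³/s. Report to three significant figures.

Q ≈ 0.113 m³/s

Rearranging: Q = [h_f·C^1.852·D^4.8704 / (10.67·L)]^(1/1.852)
Q = [45.9·143^1.852·0.236^4.8704 / (10.67·2100)]^0.540 = 0.1134 m³/s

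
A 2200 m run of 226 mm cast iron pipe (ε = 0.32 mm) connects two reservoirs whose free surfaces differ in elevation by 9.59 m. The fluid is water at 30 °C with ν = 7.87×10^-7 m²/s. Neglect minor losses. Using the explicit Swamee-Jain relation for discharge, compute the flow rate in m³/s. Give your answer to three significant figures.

Q ≈ 0.0374 m³/s

Swamee-Jain (Type II): Q = -0.965·√(gD⁵h_f/L)·ln[ε/(3.7D) + √(3.17ν²L/(gD³h_f))]
√(gD⁵h_f/L) = √(9.81·0.226⁵·9.59/2200) = 0.005021
ε/(3.7D) = 3.83×10^-4; √(3.17ν²L/(gD³h_f)) = 6.31×10^-5
Q = -0.965·0.005021·ln(4.458×10^-4) = 0.03739 m³/s
Check: V = 0.932 m/s, Re = 2.68×10^5, f = 0.02242, h_f = 9.66 m ≈ 9.59 m ✓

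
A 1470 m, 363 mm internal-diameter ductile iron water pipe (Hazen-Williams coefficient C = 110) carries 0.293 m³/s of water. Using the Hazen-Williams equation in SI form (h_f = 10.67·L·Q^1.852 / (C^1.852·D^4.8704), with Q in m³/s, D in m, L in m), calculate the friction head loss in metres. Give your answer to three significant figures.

h_f ≈ 37.2 m

h_f = 10.67·1470·0.293^1.852 / (110^1.852·0.363^4.8704) = 37.23 m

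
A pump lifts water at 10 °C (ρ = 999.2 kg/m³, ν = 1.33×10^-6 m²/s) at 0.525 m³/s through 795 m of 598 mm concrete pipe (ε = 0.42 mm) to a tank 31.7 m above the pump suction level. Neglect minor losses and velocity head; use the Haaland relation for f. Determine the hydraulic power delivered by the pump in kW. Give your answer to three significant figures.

P_hyd ≈ 186 kW

V = 4Q/(πD²) = 1.869 m/s; Re = 8.40×10^5; ε/D = 7.02×10^-4; f = 0.01849
h_f = f(L/D)V²/2g = 4.378 m
Total head H = z + h_f = 31.7 + 4.378 = 36.08 m
P_hyd = ρgQH = 999.2·9.81·0.525·36.08 = 185.7 kW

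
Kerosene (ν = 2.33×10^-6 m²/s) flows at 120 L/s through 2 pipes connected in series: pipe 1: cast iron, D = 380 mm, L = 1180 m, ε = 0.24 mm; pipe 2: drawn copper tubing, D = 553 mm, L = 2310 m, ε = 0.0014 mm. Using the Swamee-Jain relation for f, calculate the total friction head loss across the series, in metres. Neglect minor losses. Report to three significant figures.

H ≈ 4.43 m

Pipe 1: V = 1.058 m/s, Re = 1.73×10^5, ε/D = 6.32×10^-4, f = 0.01984, h_1 = f(L/D)V²/2g = 3.515 m
Pipe 2: V = 0.4996 m/s, Re = 1.19×10^5, ε/D = 2.53×10^-6, f = 0.01726, h_2 = f(L/D)V²/2g = 0.9173 m
Series → Q common, losses add: H = Σh = 4.432 m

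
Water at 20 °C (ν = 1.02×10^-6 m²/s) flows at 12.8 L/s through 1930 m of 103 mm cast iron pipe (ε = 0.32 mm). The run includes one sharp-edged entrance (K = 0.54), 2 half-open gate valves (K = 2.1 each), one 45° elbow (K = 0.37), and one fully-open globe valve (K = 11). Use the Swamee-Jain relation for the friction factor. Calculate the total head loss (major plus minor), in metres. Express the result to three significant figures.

H_L ≈ 63.8 m

V = 4Q/(πD²) = 1.536 m/s; V²/2g = 0.1203 m
Re = 1.55×10^5, ε/D = 0.00311 → f = 0.02747 (Swamee-Jain)
Major: h_f = f(L/D)·V²/2g = 0.02747·18738·0.1203 = 61.91 m
Minor: ΣK = 16.1; h_m = ΣK·V²/2g = 1.938 m
Total H_L = 61.91 + 1.938 = 63.85 m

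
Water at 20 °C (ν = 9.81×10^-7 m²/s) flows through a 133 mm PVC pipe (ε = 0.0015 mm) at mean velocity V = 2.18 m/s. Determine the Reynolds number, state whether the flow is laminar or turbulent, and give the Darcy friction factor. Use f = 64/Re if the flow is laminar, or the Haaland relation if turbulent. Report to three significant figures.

Re = VD/ν = 2.180·0.133/9.81×10^-7 = 2.96×10^5
Re > 4000 → turbulent; ε/D = 1.13×10^-5
Haaland: f = 0.01447

Re ≈ 2.96×10^5; turbulent; f ≈ 0.0145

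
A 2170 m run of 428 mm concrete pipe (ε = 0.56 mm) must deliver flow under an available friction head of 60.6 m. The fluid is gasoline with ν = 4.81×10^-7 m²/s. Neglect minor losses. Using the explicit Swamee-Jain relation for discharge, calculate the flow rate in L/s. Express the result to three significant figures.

Swamee-Jain (Type II): Q = -0.965·√(gD⁵h_f/L)·ln[ε/(3.7D) + √(3.17ν²L/(gD³h_f))]
√(gD⁵h_f/L) = √(9.81·0.428⁵·60.6/2170) = 0.06273
ε/(3.7D) = 3.54×10^-4; √(3.17ν²L/(gD³h_f)) = 5.84×10^-6
Q = -0.965·0.06273·ln(3.595×10^-4) = 0.4801 m³/s
Check: V = 3.34 m/s, Re = 2.97×10^6, f = 0.02111, h_f = 60.7 m ≈ 60.6 m ✓

Q ≈ 480 L/s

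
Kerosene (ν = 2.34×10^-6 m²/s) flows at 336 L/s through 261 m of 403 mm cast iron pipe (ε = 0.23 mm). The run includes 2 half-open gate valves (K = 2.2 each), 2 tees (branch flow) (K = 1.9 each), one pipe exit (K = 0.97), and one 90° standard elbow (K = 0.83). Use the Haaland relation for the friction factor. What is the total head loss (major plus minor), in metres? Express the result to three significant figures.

V = 4Q/(πD²) = 2.634 m/s; V²/2g = 0.3537 m
Re = 4.54×10^5, ε/D = 5.71×10^-4 → f = 0.01809 (Haaland)
Major: h_f = f(L/D)·V²/2g = 0.01809·647.6·0.3537 = 4.142 m
Minor: ΣK = 10.0; h_m = ΣK·V²/2g = 3.537 m
Total H_L = 4.142 + 3.537 = 7.679 m

H_L ≈ 7.68 m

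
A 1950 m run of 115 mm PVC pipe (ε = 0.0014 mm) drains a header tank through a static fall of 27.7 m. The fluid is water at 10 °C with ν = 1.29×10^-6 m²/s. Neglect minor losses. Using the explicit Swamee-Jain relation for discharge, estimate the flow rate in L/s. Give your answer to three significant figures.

Q ≈ 14.1 L/s

Swamee-Jain (Type II): Q = -0.965·√(gD⁵h_f/L)·ln[ε/(3.7D) + √(3.17ν²L/(gD³h_f))]
√(gD⁵h_f/L) = √(9.81·0.115⁵·27.7/1950) = 0.001674
ε/(3.7D) = 3.29×10^-6; √(3.17ν²L/(gD³h_f)) = 1.58×10^-4
Q = -0.965·0.001674·ln(1.611×10^-4) = 0.01411 m³/s
Check: V = 1.36 m/s, Re = 1.21×10^5, f = 0.01725, h_f = 27.5 m ≈ 27.7 m ✓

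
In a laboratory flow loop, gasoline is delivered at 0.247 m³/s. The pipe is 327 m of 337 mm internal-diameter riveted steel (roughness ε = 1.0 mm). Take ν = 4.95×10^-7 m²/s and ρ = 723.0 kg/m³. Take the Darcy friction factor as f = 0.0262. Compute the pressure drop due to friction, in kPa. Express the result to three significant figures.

Δp ≈ 70.5 kPa

V = 4Q/(πD²) = 4·0.247/(π·0.337²) = 2.769 m/s
h_f = f(L/D)V²/(2g) = 0.02620·(327/0.337)·2.769²/(2·9.81) = 9.936 m
Δp = ρg·h_f = 723.0·9.81·9.936 = 70.47 kPa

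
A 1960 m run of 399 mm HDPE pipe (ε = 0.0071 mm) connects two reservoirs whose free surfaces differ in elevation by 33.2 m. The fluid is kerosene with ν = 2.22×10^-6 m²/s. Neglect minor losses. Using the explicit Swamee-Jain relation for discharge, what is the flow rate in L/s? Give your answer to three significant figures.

Swamee-Jain (Type II): Q = -0.965·√(gD⁵h_f/L)·ln[ε/(3.7D) + √(3.17ν²L/(gD³h_f))]
√(gD⁵h_f/L) = √(9.81·0.399⁵·33.2/1960) = 0.04099
ε/(3.7D) = 4.81×10^-6; √(3.17ν²L/(gD³h_f)) = 3.85×10^-5
Q = -0.965·0.04099·ln(4.328×10^-5) = 0.3975 m³/s
Check: V = 3.18 m/s, Re = 5.71×10^5, f = 0.01309, h_f = 33.1 m ≈ 33.2 m ✓

Q ≈ 397 L/s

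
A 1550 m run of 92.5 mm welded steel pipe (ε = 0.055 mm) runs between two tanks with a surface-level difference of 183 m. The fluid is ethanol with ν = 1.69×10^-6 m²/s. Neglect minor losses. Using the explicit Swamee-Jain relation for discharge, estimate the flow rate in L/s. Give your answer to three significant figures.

Swamee-Jain (Type II): Q = -0.965·√(gD⁵h_f/L)·ln[ε/(3.7D) + √(3.17ν²L/(gD³h_f))]
√(gD⁵h_f/L) = √(9.81·0.0925⁵·183/1550) = 0.002801
ε/(3.7D) = 1.61×10^-4; √(3.17ν²L/(gD³h_f)) = 9.94×10^-5
Q = -0.965·0.002801·ln(2.601×10^-4) = 0.02231 m³/s
Check: V = 3.32 m/s, Re = 1.82×10^5, f = 0.01957, h_f = 184 m ≈ 183 m ✓

Q ≈ 22.3 L/s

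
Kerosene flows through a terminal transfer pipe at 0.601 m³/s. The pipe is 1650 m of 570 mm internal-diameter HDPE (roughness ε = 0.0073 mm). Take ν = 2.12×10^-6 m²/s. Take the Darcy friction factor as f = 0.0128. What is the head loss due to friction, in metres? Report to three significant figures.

h_f ≈ 10.5 m

V = 4Q/(πD²) = 4·0.601/(π·0.570²) = 2.355 m/s
h_f = f(L/D)V²/(2g) = 0.01280·(1650/0.570)·2.355²/(2·9.81) = 10.48 m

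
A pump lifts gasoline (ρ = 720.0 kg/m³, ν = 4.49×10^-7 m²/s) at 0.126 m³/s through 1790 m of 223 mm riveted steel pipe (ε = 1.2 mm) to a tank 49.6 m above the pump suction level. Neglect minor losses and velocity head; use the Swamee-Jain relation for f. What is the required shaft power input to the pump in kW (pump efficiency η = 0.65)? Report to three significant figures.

V = 4Q/(πD²) = 3.226 m/s; Re = 1.60×10^6; ε/D = 0.00538; f = 0.03115
h_f = f(L/D)V²/2g = 132.6 m
Total head H = z + h_f = 49.6 + 132.6 = 182.2 m
P_hyd = ρgQH = 720.0·9.81·0.126·182.2 = 162.2 kW
P_shaft = P_hyd/η = 162.2/0.65 = 249.5 kW

P_shaft ≈ 250 kW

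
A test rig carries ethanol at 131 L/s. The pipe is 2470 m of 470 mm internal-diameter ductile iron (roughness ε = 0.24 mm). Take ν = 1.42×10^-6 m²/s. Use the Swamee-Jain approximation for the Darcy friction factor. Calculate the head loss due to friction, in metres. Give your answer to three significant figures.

V = 4Q/(πD²) = 4·0.131/(π·0.470²) = 0.7551 m/s
Re = VD/ν = 0.7551·0.470/1.42×10^-6 = 2.50×10^5 → turbulent
ε/D = 0.24/470 = 5.11×10^-4
Swamee-Jain: f = 0.01864
h_f = f(L/D)V²/(2g) = 0.01864·(2470/0.470)·0.7551²/(2·9.81) = 2.846 m

h_f ≈ 2.85 m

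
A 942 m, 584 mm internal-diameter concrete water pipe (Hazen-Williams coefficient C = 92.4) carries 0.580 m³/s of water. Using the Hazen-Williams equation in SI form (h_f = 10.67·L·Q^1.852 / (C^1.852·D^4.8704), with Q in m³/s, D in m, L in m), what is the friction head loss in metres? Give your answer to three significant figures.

h_f ≈ 11.5 m

h_f = 10.67·942·0.580^1.852 / (92.4^1.852·0.584^4.8704) = 11.52 m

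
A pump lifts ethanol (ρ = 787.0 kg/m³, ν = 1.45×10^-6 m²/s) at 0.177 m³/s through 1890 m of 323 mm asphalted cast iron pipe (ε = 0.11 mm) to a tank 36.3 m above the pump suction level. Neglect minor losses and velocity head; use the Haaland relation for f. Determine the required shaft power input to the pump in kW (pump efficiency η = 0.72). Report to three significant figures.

V = 4Q/(πD²) = 2.160 m/s; Re = 4.81×10^5; ε/D = 3.41×10^-4; f = 0.01651
h_f = f(L/D)V²/2g = 22.98 m
Total head H = z + h_f = 36.3 + 22.98 = 59.28 m
P_hyd = ρgQH = 787.0·9.81·0.177·59.28 = 81.00 kW
P_shaft = P_hyd/η = 81.00/0.72 = 112.5 kW

P_shaft ≈ 113 kW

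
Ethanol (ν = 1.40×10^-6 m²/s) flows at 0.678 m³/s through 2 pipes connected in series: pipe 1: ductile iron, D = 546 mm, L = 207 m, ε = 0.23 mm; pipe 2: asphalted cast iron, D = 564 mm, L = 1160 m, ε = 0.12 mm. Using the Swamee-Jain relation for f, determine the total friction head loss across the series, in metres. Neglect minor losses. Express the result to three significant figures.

H ≈ 14.2 m

Pipe 1: V = 2.896 m/s, Re = 1.13×10^6, ε/D = 4.21×10^-4, f = 0.01668, h_1 = f(L/D)V²/2g = 2.702 m
Pipe 2: V = 2.714 m/s, Re = 1.09×10^6, ε/D = 2.13×10^-4, f = 0.01484, h_2 = f(L/D)V²/2g = 11.46 m
Series → Q common, losses add: H = Σh = 14.16 m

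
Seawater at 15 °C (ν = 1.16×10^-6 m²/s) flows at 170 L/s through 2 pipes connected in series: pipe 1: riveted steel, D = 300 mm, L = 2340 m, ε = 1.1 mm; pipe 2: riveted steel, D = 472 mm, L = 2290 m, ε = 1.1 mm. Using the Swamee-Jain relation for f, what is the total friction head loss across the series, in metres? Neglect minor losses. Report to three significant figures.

Pipe 1: V = 2.405 m/s, Re = 6.22×10^5, ε/D = 0.00367, f = 0.02799, h_1 = f(L/D)V²/2g = 64.35 m
Pipe 2: V = 0.9716 m/s, Re = 3.95×10^5, ε/D = 0.00233, f = 0.02494, h_2 = f(L/D)V²/2g = 5.822 m
Series → Q common, losses add: H = Σh = 70.17 m

H ≈ 70.2 m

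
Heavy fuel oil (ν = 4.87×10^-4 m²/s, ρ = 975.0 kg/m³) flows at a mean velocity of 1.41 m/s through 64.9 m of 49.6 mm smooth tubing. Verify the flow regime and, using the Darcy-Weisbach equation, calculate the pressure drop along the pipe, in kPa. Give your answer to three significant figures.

Δp ≈ 565 kPa

Re = VD/ν = 1.41·0.04960/4.87×10^-4 = 144 → laminar (Re < 2300)
f = 64/Re = 0.4457
h_f = f(L/D)V²/(2g) = 0.4457·(64.9/0.04960)·1.41²/(2·9.81) = 59.09 m
Δp = ρg·h_f = 975.0·9.81·59.09 = 565.2 kPa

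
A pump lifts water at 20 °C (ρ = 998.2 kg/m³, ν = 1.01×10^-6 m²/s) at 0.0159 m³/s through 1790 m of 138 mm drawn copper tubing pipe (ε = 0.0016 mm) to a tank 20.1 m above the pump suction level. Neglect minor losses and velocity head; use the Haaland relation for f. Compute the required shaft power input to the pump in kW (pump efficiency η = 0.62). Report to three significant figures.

V = 4Q/(πD²) = 1.063 m/s; Re = 1.45×10^5; ε/D = 1.16×10^-5; f = 0.01657
h_f = f(L/D)V²/2g = 12.38 m
Total head H = z + h_f = 20.1 + 12.38 = 32.48 m
P_hyd = ρgQH = 998.2·9.81·0.0159·32.48 = 5.057 kW
P_shaft = P_hyd/η = 5.057/0.62 = 8.156 kW

P_shaft ≈ 8.16 kW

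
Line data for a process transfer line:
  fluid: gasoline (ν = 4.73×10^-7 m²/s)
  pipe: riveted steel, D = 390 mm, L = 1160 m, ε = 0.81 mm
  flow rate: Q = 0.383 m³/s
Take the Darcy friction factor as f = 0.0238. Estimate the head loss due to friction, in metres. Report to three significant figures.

h_f ≈ 37.1 m

V = 4Q/(πD²) = 4·0.383/(π·0.390²) = 3.206 m/s
h_f = f(L/D)V²/(2g) = 0.02380·(1160/0.390)·3.206²/(2·9.81) = 37.09 m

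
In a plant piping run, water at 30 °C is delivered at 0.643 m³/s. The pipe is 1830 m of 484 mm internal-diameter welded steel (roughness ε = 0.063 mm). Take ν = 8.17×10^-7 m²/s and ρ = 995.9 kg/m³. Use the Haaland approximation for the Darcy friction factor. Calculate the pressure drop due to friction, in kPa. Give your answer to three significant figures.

Δp ≈ 304 kPa

V = 4Q/(πD²) = 4·0.643/(π·0.484²) = 3.495 m/s
Re = VD/ν = 3.495·0.484/8.17×10^-7 = 2.07×10^6 → turbulent
ε/D = 0.063/484 = 1.30×10^-4
Haaland: f = 0.01322
h_f = f(L/D)V²/(2g) = 0.01322·(1830/0.484)·3.495²/(2·9.81) = 31.11 m
Δp = ρg·h_f = 995.9·9.81·31.11 = 304.0 kPa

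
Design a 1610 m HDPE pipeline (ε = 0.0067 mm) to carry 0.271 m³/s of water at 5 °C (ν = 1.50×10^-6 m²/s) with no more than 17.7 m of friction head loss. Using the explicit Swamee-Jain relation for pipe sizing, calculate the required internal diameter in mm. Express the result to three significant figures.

Swamee-Jain (Type III): D = 0.66·[ε^1.25·(LQ²/(gh_f))^4.75 + ν·Q^9.4·(L/(gh_f))^5.2]^0.04
LQ²/(gh_f) = 0.6810; L/(gh_f) = 9.272
Term 1 = ε^1.25·(…)^4.75 = 5.49×10^-8; Term 2 = ν·Q^9.4·(…)^5.2 = 7.51×10^-7
D = 0.66·(5.49×10^-8 + 7.51×10^-7)^0.04 = 0.3765 m = 377 mm
Check: V = 2.43 m/s, Re = 6.11×10^5, f = 0.01295, h_f = 16.7 m ≈ 17.7 m ✓

D ≈ 377 mm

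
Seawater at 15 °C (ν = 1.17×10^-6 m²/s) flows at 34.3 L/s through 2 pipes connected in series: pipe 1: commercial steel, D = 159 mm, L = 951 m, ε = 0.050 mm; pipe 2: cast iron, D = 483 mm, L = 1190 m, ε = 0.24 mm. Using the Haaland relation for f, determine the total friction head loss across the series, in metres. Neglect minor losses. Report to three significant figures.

H ≈ 15.8 m

Pipe 1: V = 1.727 m/s, Re = 2.35×10^5, ε/D = 3.14×10^-4, f = 0.01730, h_1 = f(L/D)V²/2g = 15.74 m
Pipe 2: V = 0.1872 m/s, Re = 7.73×10^4, ε/D = 4.97×10^-4, f = 0.02077, h_2 = f(L/D)V²/2g = 0.09140 m
Series → Q common, losses add: H = Σh = 15.83 m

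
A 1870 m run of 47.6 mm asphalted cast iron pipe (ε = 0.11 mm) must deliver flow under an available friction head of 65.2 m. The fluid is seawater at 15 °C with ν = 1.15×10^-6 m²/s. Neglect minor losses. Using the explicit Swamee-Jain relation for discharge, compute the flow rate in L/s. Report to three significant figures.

Q ≈ 1.94 L/s

Swamee-Jain (Type II): Q = -0.965·√(gD⁵h_f/L)·ln[ε/(3.7D) + √(3.17ν²L/(gD³h_f))]
√(gD⁵h_f/L) = √(9.81·0.0476⁵·65.2/1870) = 2.891×10^-4
ε/(3.7D) = 6.25×10^-4; √(3.17ν²L/(gD³h_f)) = 3.37×10^-4
Q = -0.965·2.891×10^-4·ln(9.617×10^-4) = 0.001938 m³/s
Check: V = 1.09 m/s, Re = 4.51×10^4, f = 0.02775, h_f = 65.9 m ≈ 65.2 m ✓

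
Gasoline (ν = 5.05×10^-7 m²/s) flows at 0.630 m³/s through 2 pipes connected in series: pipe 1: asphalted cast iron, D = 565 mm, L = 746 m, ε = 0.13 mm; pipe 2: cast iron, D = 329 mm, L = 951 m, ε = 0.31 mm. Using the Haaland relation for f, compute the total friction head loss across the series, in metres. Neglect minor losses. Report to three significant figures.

Pipe 1: V = 2.513 m/s, Re = 2.81×10^6, ε/D = 2.30×10^-4, f = 0.01445, h_1 = f(L/D)V²/2g = 6.139 m
Pipe 2: V = 7.411 m/s, Re = 4.83×10^6, ε/D = 9.42×10^-4, f = 0.01945, h_2 = f(L/D)V²/2g = 157.4 m
Series → Q common, losses add: H = Σh = 163.5 m

H ≈ 164 m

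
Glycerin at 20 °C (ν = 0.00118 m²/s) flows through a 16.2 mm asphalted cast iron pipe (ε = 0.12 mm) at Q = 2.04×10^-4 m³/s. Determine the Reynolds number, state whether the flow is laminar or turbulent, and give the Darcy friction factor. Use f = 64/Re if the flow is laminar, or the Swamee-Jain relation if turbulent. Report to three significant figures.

Re ≈ 13.6; laminar; f = 64/Re ≈ 4.71

V = 4Q/(πD²) = 0.9897 m/s
Re = VD/ν = 0.9897·0.0162/0.00118 = 13.6
Re < 2300 → laminar → f = 64/Re = 4.710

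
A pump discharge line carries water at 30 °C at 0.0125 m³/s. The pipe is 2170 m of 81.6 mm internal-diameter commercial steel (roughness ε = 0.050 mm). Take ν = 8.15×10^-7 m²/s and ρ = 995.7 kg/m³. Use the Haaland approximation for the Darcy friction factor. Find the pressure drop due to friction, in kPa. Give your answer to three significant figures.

Δp ≈ 1430 kPa

V = 4Q/(πD²) = 4·0.0125/(π·0.0816²) = 2.390 m/s
Re = VD/ν = 2.390·0.0816/8.15×10^-7 = 2.39×10^5 → turbulent
ε/D = 0.050/81.6 = 6.13×10^-4
Haaland: f = 0.01896
h_f = f(L/D)V²/(2g) = 0.01896·(2170/0.0816)·2.390²/(2·9.81) = 146.8 m
Δp = ρg·h_f = 995.7·9.81·146.8 = 1434 kPa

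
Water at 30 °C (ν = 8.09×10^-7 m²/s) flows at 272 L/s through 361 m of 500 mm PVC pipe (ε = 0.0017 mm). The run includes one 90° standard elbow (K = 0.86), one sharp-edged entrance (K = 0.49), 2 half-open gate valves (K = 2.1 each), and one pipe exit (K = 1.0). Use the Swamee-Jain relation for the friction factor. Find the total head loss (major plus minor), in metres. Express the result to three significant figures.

H_L ≈ 1.49 m

V = 4Q/(πD²) = 1.385 m/s; V²/2g = 0.09781 m
Re = 8.56×10^5, ε/D = 3.40×10^-6 → f = 0.01199 (Swamee-Jain)
Major: h_f = f(L/D)·V²/2g = 0.01199·722.0·0.09781 = 0.8470 m
Minor: ΣK = 6.55; h_m = ΣK·V²/2g = 0.6406 m
Total H_L = 0.8470 + 0.6406 = 1.488 m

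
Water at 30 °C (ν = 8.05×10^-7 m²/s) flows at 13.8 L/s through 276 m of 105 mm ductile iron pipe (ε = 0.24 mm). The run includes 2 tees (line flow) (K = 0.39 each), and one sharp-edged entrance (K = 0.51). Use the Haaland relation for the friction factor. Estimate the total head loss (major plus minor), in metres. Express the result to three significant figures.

V = 4Q/(πD²) = 1.594 m/s; V²/2g = 0.1295 m
Re = 2.08×10^5, ε/D = 0.00229 → f = 0.02502 (Haaland)
Major: h_f = f(L/D)·V²/2g = 0.02502·2629·0.1295 = 8.512 m
Minor: ΣK = 1.29; h_m = ΣK·V²/2g = 0.1670 m
Total H_L = 8.512 + 0.1670 = 8.679 m

H_L ≈ 8.68 m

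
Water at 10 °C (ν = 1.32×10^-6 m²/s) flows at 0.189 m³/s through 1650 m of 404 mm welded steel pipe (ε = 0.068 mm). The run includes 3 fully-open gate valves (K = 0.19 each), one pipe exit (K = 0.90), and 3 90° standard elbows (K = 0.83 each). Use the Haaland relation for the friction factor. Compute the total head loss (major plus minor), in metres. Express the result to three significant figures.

H_L ≈ 7.29 m

V = 4Q/(πD²) = 1.474 m/s; V²/2g = 0.1108 m
Re = 4.51×10^5, ε/D = 1.68×10^-4 → f = 0.01513 (Haaland)
Major: h_f = f(L/D)·V²/2g = 0.01513·4084·0.1108 = 6.846 m
Minor: ΣK = 3.96; h_m = ΣK·V²/2g = 0.4387 m
Total H_L = 6.846 + 0.4387 = 7.285 m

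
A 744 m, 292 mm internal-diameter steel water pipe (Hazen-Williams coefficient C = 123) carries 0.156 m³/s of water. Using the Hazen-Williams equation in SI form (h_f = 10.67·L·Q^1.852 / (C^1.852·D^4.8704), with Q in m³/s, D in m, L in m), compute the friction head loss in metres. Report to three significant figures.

h_f = 10.67·744·0.156^1.852 / (123^1.852·0.292^4.8704) = 13.76 m

h_f ≈ 13.8 m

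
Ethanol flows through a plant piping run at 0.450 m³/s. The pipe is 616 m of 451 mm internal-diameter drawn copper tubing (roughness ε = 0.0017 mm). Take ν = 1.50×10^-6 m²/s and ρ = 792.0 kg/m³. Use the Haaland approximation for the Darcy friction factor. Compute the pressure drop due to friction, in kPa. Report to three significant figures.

Δp ≈ 51.4 kPa

V = 4Q/(πD²) = 4·0.450/(π·0.451²) = 2.817 m/s
Re = VD/ν = 2.817·0.451/1.50×10^-6 = 8.47×10^5 → turbulent
ε/D = 0.0017/451 = 3.77×10^-6
Haaland: f = 0.01197
h_f = f(L/D)V²/(2g) = 0.01197·(616/0.451)·2.817²/(2·9.81) = 6.614 m
Δp = ρg·h_f = 792.0·9.81·6.614 = 51.38 kPa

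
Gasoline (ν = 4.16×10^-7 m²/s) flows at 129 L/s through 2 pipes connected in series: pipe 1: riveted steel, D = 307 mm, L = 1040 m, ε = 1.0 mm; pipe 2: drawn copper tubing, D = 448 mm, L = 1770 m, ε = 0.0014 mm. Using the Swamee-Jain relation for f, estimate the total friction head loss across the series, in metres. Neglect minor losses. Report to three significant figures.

Pipe 1: V = 1.743 m/s, Re = 1.29×10^6, ε/D = 0.00326, f = 0.02694, h_1 = f(L/D)V²/2g = 14.13 m
Pipe 2: V = 0.8184 m/s, Re = 8.81×10^5, ε/D = 3.13×10^-6, f = 0.01193, h_2 = f(L/D)V²/2g = 1.609 m
Series → Q common, losses add: H = Σh = 15.73 m

H ≈ 15.7 m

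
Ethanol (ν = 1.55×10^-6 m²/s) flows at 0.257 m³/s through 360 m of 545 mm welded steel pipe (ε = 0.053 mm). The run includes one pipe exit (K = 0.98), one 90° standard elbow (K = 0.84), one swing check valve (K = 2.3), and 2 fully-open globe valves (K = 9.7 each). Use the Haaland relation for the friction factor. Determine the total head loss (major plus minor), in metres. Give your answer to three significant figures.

H_L ≈ 2.06 m

V = 4Q/(πD²) = 1.102 m/s; V²/2g = 0.06186 m
Re = 3.87×10^5, ε/D = 9.72×10^-5 → f = 0.01469 (Haaland)
Major: h_f = f(L/D)·V²/2g = 0.01469·660.6·0.06186 = 0.6001 m
Minor: ΣK = 23.5; h_m = ΣK·V²/2g = 1.455 m
Total H_L = 0.6001 + 1.455 = 2.055 m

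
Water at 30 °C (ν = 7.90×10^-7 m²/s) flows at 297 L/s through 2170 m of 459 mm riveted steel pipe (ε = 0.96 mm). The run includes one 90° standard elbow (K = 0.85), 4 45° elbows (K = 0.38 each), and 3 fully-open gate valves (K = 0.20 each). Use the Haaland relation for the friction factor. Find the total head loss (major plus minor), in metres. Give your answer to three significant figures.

H_L ≈ 19.0 m

V = 4Q/(πD²) = 1.795 m/s; V²/2g = 0.1642 m
Re = 1.04×10^6, ε/D = 0.00209 → f = 0.02390 (Haaland)
Major: h_f = f(L/D)·V²/2g = 0.02390·4728·0.1642 = 18.55 m
Minor: ΣK = 2.97; h_m = ΣK·V²/2g = 0.4877 m
Total H_L = 18.55 + 0.4877 = 19.04 m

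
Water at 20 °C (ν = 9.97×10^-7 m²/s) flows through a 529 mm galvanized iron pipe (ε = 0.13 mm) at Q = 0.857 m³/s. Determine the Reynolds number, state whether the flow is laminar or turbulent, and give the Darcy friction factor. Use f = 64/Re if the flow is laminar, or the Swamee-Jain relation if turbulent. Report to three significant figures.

V = 4Q/(πD²) = 3.899 m/s
Re = VD/ν = 3.899·0.529/9.97×10^-7 = 2.07×10^6
Re > 4000 → turbulent; ε/D = 2.46×10^-4
Swamee-Jain: f = 0.01483

Re ≈ 2.07×10^6; turbulent; f ≈ 0.0148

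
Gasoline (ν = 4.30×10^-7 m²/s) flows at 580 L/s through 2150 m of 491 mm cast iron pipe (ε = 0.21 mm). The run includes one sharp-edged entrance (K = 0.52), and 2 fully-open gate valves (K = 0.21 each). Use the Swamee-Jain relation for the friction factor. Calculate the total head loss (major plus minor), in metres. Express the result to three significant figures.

V = 4Q/(πD²) = 3.063 m/s; V²/2g = 0.4782 m
Re = 3.50×10^6, ε/D = 4.28×10^-4 → f = 0.01635 (Swamee-Jain)
Major: h_f = f(L/D)·V²/2g = 0.01635·4379·0.4782 = 34.24 m
Minor: ΣK = 0.940; h_m = ΣK·V²/2g = 0.4496 m
Total H_L = 34.24 + 0.4496 = 34.69 m

H_L ≈ 34.7 m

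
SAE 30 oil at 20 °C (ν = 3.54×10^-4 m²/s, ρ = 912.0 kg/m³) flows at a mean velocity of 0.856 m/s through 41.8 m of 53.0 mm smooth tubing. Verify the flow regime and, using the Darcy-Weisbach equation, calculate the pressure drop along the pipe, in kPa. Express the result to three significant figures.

Re = VD/ν = 0.856·0.05300/3.54×10^-4 = 128 → laminar (Re < 2300)
f = 64/Re = 0.4994
h_f = f(L/D)V²/(2g) = 0.4994·(41.8/0.05300)·0.856²/(2·9.81) = 14.71 m
Δp = ρg·h_f = 912.0·9.81·14.71 = 131.6 kPa

Δp ≈ 132 kPa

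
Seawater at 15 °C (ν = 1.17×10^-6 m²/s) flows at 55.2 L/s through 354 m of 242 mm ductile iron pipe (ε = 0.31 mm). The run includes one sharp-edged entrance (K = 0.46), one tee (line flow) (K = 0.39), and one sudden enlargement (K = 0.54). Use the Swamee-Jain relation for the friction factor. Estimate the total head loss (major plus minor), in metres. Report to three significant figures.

V = 4Q/(πD²) = 1.200 m/s; V²/2g = 0.07341 m
Re = 2.48×10^5, ε/D = 0.00128 → f = 0.02201 (Swamee-Jain)
Major: h_f = f(L/D)·V²/2g = 0.02201·1463·0.07341 = 2.363 m
Minor: ΣK = 1.39; h_m = ΣK·V²/2g = 0.1020 m
Total H_L = 2.363 + 0.1020 = 2.465 m

H_L ≈ 2.47 m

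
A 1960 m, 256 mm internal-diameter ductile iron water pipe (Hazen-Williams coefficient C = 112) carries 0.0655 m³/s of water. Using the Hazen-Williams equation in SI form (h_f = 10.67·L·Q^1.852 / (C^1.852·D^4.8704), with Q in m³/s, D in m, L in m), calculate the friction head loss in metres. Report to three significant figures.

h_f = 10.67·1960·0.0655^1.852 / (112^1.852·0.256^4.8704) = 16.41 m

h_f ≈ 16.4 m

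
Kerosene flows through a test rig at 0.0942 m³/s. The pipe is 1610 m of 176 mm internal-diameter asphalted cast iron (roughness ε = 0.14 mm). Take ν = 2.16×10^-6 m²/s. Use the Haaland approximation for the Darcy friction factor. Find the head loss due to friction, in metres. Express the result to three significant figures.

V = 4Q/(πD²) = 4·0.0942/(π·0.176²) = 3.872 m/s
Re = VD/ν = 3.872·0.176/2.16×10^-6 = 3.15×10^5 → turbulent
ε/D = 0.14/176 = 7.95×10^-4
Haaland: f = 0.01957
h_f = f(L/D)V²/(2g) = 0.01957·(1610/0.176)·3.872²/(2·9.81) = 136.8 m

h_f ≈ 137 m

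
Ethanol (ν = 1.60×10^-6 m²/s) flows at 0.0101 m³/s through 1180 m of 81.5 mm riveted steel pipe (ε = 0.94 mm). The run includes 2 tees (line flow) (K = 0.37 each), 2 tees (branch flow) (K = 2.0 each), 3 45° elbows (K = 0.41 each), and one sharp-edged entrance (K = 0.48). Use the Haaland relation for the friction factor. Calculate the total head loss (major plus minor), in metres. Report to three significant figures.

V = 4Q/(πD²) = 1.936 m/s; V²/2g = 0.1910 m
Re = 9.86×10^4, ε/D = 0.0115 → f = 0.04040 (Haaland)
Major: h_f = f(L/D)·V²/2g = 0.04040·14479·0.1910 = 111.8 m
Minor: ΣK = 6.45; h_m = ΣK·V²/2g = 1.232 m
Total H_L = 111.8 + 1.232 = 113.0 m

H_L ≈ 113 m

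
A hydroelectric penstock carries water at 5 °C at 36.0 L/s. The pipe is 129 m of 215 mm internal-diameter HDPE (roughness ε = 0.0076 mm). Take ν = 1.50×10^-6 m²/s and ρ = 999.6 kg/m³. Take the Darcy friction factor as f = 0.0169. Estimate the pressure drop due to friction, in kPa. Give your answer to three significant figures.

V = 4Q/(πD²) = 4·0.0360/(π·0.215²) = 0.9916 m/s
h_f = f(L/D)V²/(2g) = 0.01690·(129/0.215)·0.9916²/(2·9.81) = 0.5082 m
Δp = ρg·h_f = 999.6·9.81·0.5082 = 4.983 kPa

Δp ≈ 4.98 kPa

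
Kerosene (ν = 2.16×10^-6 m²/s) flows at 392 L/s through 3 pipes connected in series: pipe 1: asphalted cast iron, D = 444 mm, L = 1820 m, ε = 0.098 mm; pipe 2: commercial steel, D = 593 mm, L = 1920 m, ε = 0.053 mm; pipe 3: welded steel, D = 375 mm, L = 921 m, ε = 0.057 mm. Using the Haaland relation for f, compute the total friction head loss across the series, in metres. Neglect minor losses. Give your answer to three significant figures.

H ≈ 48.5 m

Pipe 1: V = 2.532 m/s, Re = 5.20×10^5, ε/D = 2.21×10^-4, f = 0.01543, h_1 = f(L/D)V²/2g = 20.67 m
Pipe 2: V = 1.419 m/s, Re = 3.90×10^5, ε/D = 8.94×10^-5, f = 0.01460, h_2 = f(L/D)V²/2g = 4.852 m
Pipe 3: V = 3.549 m/s, Re = 6.16×10^5, ε/D = 1.52×10^-4, f = 0.01454, h_3 = f(L/D)V²/2g = 22.93 m
Series → Q common, losses add: H = Σh = 48.45 m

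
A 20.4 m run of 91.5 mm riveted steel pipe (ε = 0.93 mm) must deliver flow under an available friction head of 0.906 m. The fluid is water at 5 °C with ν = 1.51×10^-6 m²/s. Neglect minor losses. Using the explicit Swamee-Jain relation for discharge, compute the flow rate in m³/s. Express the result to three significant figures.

Q ≈ 0.00943 m³/s

Swamee-Jain (Type II): Q = -0.965·√(gD⁵h_f/L)·ln[ε/(3.7D) + √(3.17ν²L/(gD³h_f))]
√(gD⁵h_f/L) = √(9.81·0.0915⁵·0.906/20.4) = 0.001672
ε/(3.7D) = 0.00275; √(3.17ν²L/(gD³h_f)) = 1.47×10^-4
Q = -0.965·0.001672·ln(0.002894) = 0.009429 m³/s
Check: V = 1.43 m/s, Re = 8.69×10^4, f = 0.03907, h_f = 0.913 m ≈ 0.906 m ✓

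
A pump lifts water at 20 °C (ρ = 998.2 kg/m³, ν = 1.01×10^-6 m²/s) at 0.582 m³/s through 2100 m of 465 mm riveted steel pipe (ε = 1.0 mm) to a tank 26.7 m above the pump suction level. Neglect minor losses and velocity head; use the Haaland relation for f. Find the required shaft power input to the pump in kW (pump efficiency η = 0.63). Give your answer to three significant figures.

P_shaft ≈ 829 kW

V = 4Q/(πD²) = 3.427 m/s; Re = 1.58×10^6; ε/D = 0.00215; f = 0.02403
h_f = f(L/D)V²/2g = 64.95 m
Total head H = z + h_f = 26.7 + 64.95 = 91.65 m
P_hyd = ρgQH = 998.2·9.81·0.582·91.65 = 522.3 kW
P_shaft = P_hyd/η = 522.3/0.63 = 829.1 kW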